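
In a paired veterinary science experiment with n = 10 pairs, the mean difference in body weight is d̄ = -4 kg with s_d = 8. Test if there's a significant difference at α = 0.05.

t = d̄/(s_d/√n) = -4/(8/√10) = -1.581. df = 9, critical t = ±2.262. Fail to reject H₀.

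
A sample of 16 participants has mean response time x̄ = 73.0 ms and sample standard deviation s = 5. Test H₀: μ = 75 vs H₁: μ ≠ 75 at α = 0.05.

t = (x̄ - μ₀)/(s/√n) = (73.0 - 75)/(5/√16) = -1.6. df = 15, critical t = ±2.131. Fail to reject H₀.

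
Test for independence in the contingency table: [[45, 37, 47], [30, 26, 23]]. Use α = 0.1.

χ² = 1.199. df = 2, critical = 4.605. Fail to reject H₀. No evidence of dependence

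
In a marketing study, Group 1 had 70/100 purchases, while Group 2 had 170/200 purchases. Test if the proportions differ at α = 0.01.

p̂₁ = 0.7, p̂₂ = 0.85, pooled p̂ = 0.8. z = -3.062. Critical: ±2.576. Reject H₀.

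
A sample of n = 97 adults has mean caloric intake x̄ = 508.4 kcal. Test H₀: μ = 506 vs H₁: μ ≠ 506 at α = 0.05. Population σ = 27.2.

z = (x̄ - μ₀)/(σ/√n) = (508.4 - 506)/(27.2/√97) = 0.869. Critical value: ±1.96. Since |0.869| ≤ 1.96, Fail to reject H₀.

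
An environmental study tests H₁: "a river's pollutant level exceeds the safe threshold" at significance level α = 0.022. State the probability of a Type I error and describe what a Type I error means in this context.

P(Type I error) = α = 0.022. A Type I error is rejecting H₀ when H₀ is actually true (false positive) — here, concluding that a river's pollutant level exceeds the safe threshold when in fact this is not the case. Consequence: shutting down a compliant factory unnecessarily.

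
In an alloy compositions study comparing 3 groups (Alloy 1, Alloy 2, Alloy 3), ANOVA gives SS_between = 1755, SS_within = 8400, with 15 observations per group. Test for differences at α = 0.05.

df_between = 2, df_within = 42. F = MS_between/MS_within = 877.5/200.0 = 4.388. F_crit ≈ 3.22. Reject H₀. At least one mean differs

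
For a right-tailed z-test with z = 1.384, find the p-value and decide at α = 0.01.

p = P(Z > 1.384) = 1 - Φ(1.384) ≈ 0.0832. Since p ≥ 0.01, fail to reject H₀ (not significant) at α = 0.01.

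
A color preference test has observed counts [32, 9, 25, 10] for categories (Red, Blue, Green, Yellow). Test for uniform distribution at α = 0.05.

Expected = 19 each. χ² = Σ(O-E)²/E = 20.316. df = 3, critical value = 7.815. Reject H₀.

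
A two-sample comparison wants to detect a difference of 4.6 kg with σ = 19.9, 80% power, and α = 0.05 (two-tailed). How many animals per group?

n per group = 2(z_α/2 + z_β)²σ²/d² = 2×(1.96 + 0.84)²×19.9²/4.6² = 293.5 → n = 294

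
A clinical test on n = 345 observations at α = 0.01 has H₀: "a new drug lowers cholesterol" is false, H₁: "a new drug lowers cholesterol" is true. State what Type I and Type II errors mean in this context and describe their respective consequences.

Type I (false positive): concluding that a new drug lowers cholesterol when it is not — approving an ineffective drug — patients take a useless medication and may skip effective alternatives. Type II (false negative): failing to conclude that a new drug lowers cholesterol when it is — shelving an effective drug — patients miss out on a treatment that would have helped. Which is costlier depends on domain priorities and is a judgement call rather than a statistical fact.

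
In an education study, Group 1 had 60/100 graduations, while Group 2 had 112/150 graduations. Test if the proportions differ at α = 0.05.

p̂₁ = 0.6, p̂₂ = 0.747, pooled p̂ = 0.688. z = -2.452. Critical: ±1.96. Reject H₀.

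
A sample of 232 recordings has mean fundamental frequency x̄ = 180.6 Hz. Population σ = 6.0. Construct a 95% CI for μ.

CI = x̄ ± z*(σ/√n) = 180.6 ± 1.96(6.0/√232) = 180.6 ± 0.77 = (179.83, 181.37)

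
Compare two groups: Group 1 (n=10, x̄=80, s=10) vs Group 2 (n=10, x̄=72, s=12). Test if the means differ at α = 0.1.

Pooled sp = 11.05. t = 1.62, df = 18. Critical t = ±1.734. Fail to reject H₀.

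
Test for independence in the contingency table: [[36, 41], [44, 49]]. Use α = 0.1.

χ² = 0.005. df = 1, critical = 2.706. Fail to reject H₀. No evidence of dependence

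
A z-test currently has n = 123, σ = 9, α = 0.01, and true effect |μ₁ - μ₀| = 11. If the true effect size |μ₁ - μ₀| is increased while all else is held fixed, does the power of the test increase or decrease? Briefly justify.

Power increases: a larger true effect increases the non-centrality λ = |μ₁ - μ₀|/(σ/√n).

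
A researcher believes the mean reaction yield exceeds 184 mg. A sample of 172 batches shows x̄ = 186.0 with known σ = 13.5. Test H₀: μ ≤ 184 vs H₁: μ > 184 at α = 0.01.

z = 1.943. Critical value: 2.33. Fail to reject H₀.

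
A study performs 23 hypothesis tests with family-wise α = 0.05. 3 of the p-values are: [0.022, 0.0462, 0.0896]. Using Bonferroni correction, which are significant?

Bonferroni α = 0.05/23 = 0.00217. None of the given p-values are significant.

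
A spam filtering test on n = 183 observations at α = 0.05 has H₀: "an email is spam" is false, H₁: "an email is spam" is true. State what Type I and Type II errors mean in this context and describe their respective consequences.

Type I (false positive): concluding that an email is spam when it is not — a legitimate email is sent to the spam folder and the user misses it. Type II (false negative): failing to conclude that an email is spam when it is — a spam email lands in the inbox. Which is costlier depends on domain priorities and is a judgement call rather than a statistical fact.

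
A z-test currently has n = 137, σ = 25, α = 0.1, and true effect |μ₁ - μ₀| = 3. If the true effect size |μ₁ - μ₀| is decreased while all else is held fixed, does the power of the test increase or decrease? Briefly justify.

Power decreases: a smaller true effect decreases the non-centrality λ = |μ₁ - μ₀|/(σ/√n).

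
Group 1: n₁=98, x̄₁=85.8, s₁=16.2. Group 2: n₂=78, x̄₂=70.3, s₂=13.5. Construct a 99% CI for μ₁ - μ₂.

Difference = 15.5. SE = √(16.2²/98 + 13.5²/78) = 2.239. CI = (9.73, 21.27)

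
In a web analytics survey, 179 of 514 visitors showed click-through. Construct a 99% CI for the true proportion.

p̂ = 0.348. CI = p̂ ± z*√(p̂(1-p̂)/n) = (0.294, 0.402)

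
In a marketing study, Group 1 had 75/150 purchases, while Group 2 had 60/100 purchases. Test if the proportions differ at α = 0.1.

p̂₁ = 0.5, p̂₂ = 0.6, pooled p̂ = 0.54. z = -1.554. Critical: ±1.645. Fail to reject H₀.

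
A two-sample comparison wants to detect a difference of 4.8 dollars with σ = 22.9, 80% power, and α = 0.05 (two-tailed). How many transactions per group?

n per group = 2(z_α/2 + z_β)²σ²/d² = 2×(1.96 + 0.84)²×22.9²/4.8² = 356.9 → n = 357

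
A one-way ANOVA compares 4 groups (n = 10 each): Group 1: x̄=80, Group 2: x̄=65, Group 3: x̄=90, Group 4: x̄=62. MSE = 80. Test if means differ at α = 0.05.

Grand mean = 74.25. SS_between = 5167.5, MS_between = 1722.5. F = 21.531, F_crit ≈ 2.866. Reject H₀.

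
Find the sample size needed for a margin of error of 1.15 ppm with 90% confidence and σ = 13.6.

n = (z*σ/E)² = (1.645×13.6/1.15)² = 378.5 → n = 379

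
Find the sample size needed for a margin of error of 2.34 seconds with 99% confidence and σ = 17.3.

n = (z*σ/E)² = (2.576×17.3/2.34)² = 362.7 → n = 363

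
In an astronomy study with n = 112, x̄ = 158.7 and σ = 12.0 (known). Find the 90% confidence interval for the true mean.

CI = x̄ ± z*(σ/√n) = 158.7 ± 1.645(12.0/√112) = 158.7 ± 1.87 = (156.83, 160.57)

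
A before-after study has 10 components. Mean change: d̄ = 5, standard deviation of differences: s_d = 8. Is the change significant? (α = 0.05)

t = d̄/(s_d/√n) = 5/(8/√10) = 1.976. df = 9, critical t = ±2.262. Fail to reject H₀.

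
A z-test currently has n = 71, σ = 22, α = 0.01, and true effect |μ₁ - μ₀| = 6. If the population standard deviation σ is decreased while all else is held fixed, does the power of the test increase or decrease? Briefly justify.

Power increases: a smaller σ shrinks the standard error σ/√n, moving the sampling distribution under H₁ further from the critical value.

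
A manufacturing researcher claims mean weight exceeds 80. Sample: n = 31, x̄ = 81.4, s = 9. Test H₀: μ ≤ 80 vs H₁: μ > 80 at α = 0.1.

t = (81.4 - 80)/(9/√31) = 0.866, df = 30. Critical t = 1.31. Fail to reject H₀.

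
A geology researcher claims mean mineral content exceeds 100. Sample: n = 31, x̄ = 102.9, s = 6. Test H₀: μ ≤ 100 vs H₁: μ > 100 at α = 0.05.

t = (102.9 - 100)/(6/√31) = 2.691, df = 30. Critical t = 1.697. Reject H₀.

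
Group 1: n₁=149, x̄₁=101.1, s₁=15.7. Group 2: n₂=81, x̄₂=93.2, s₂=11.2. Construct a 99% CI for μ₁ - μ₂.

Difference = 7.9. SE = √(15.7²/149 + 11.2²/81) = 1.79. CI = (3.29, 12.51)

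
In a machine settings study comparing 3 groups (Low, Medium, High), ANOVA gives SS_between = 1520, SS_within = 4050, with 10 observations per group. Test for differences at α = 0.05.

df_between = 2, df_within = 27. F = MS_between/MS_within = 760.0/150.0 = 5.067. F_crit ≈ 3.354. Reject H₀. At least one mean differs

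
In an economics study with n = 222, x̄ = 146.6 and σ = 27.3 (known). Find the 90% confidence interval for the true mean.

CI = x̄ ± z*(σ/√n) = 146.6 ± 1.645(27.3/√222) = 146.6 ± 3.01 = (143.59, 149.61)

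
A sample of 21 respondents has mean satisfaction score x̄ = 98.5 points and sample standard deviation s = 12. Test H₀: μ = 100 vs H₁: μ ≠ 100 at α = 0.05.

t = (x̄ - μ₀)/(s/√n) = (98.5 - 100)/(12/√21) = -0.573. df = 20, critical t = ±2.086. Fail to reject H₀.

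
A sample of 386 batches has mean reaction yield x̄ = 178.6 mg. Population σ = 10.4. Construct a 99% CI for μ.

CI = x̄ ± z*(σ/√n) = 178.6 ± 2.576(10.4/√386) = 178.6 ± 1.36 = (177.24, 179.96)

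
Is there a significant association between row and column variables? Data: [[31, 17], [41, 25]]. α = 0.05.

χ² = 0.072. df = 1, critical = 3.841. Fail to reject H₀. No evidence of dependence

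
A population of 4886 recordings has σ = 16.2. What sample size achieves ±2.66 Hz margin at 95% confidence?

Without FPC: n₀ = (1.96×16.2/2.66)² = 142.488. With FPC: n = n₀N/(n₀+N-1) = 138.5 → n = 139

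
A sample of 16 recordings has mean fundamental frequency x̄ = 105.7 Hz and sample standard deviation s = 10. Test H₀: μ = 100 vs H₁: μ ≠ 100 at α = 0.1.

t = (x̄ - μ₀)/(s/√n) = (105.7 - 100)/(10/√16) = 2.28. df = 15, critical t = ±1.753. Reject H₀.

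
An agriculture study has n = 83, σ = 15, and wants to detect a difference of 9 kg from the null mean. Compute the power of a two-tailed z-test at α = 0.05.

SE = σ/√n = 15/√83 = 1.646. Non-centrality λ = d/SE = 9/1.646 = 5.466. Power ≈ Φ(λ - z_{α/2}) = Φ(5.466 - 1.96) = Φ(3.506) = 1.0.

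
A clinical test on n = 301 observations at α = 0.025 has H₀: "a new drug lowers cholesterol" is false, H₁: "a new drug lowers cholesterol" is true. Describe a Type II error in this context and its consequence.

Type II error: failing to reject H₀ when it is false — concluding that a new drug lowers cholesterol is not supported when in fact it is. Consequence: shelving an effective drug — patients miss out on a treatment that would have helped.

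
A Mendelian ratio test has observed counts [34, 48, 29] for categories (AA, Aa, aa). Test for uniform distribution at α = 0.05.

Expected = 37 each. χ² = Σ(O-E)²/E = 5.243. df = 2, critical value = 5.991. Fail to reject H₀.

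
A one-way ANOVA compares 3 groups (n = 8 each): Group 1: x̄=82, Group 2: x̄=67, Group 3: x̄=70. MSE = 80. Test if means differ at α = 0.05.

Grand mean = 73.0. SS_between = 1008.0, MS_between = 504.0. F = 6.3, F_crit ≈ 3.467. Reject H₀.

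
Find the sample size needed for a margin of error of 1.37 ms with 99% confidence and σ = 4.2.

n = (z*σ/E)² = (2.576×4.2/1.37)² = 62.4 → n = 63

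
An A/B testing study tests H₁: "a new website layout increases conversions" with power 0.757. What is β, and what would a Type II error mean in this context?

β = 1 - power = 1 - 0.757 = 0.243. A Type II error is failing to reject H₀ when H₀ is false (false negative) — here, failing to conclude that a new website layout increases conversions when in fact it is true. Consequence: discarding a layout that would have improved conversions — lost revenue.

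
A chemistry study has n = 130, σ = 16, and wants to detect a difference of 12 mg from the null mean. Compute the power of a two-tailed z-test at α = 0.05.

SE = σ/√n = 16/√130 = 1.403. Non-centrality λ = d/SE = 12/1.403 = 8.551. Power ≈ Φ(λ - z_{α/2}) = Φ(8.551 - 1.96) = Φ(6.591) = 1.0.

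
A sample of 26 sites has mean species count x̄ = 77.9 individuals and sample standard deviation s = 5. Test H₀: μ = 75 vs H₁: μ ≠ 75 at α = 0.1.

t = (x̄ - μ₀)/(s/√n) = (77.9 - 75)/(5/√26) = 2.957. df = 25, critical t = ±1.708. Reject H₀.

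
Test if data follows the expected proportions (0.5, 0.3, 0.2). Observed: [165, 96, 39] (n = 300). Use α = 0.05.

Expected: [150.0, 90.0, 60.0]. χ² = 9.25. df = 2, critical = 5.991. Reject H₀.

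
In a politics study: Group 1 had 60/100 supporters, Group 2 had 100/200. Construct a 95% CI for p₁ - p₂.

p̂₁ = 0.6, p̂₂ = 0.5. Difference = 0.1. CI = (-0.018, 0.218)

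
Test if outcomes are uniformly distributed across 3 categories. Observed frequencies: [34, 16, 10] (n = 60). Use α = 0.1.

Expected = 20 each. χ² = Σ(O-E)²/E = 15.6. df = 2, critical value = 4.605. Reject H₀.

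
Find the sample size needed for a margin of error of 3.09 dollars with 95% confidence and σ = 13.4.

n = (z*σ/E)² = (1.96×13.4/3.09)² = 72.2 → n = 73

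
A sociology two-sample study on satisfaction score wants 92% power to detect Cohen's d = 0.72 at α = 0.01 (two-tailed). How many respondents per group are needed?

z_{α/2} = 2.576, z_β = Φ⁻¹(0.92) = 1.405. For medium effect (d = 0.72): n per group = 2(z_{α/2} + z_β)²/d² = 2(2.576 + 1.405)²/0.72² = 61.1 → 62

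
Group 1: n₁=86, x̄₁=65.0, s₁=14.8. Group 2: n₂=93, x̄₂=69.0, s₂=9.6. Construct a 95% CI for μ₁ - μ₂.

Difference = -4.0. SE = √(14.8²/86 + 9.6²/93) = 1.881. CI = (-7.69, -0.31)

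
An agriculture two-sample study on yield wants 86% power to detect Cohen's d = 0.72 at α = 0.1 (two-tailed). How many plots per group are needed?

z_{α/2} = 1.645, z_β = Φ⁻¹(0.86) = 1.08. For medium effect (d = 0.72): n per group = 2(z_{α/2} + z_β)²/d² = 2(1.645 + 1.08)²/0.72² = 28.6 → 29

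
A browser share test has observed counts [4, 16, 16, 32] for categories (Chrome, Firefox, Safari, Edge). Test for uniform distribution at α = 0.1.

Expected = 17 each. χ² = Σ(O-E)²/E = 23.294. df = 3, critical value = 6.251. Reject H₀.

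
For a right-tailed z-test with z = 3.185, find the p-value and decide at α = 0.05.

p = P(Z > 3.185) = 1 - Φ(3.185) ≈ 0.0007. Since p < 0.05, reject H₀ (significant) at α = 0.05.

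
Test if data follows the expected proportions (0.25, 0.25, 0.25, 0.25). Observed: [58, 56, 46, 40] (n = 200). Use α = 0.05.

Expected: [50.0, 50.0, 50.0, 50.0]. χ² = 4.32. df = 3, critical = 7.815. Fail to reject H₀.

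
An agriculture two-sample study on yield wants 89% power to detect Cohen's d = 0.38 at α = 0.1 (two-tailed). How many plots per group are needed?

z_{α/2} = 1.645, z_β = Φ⁻¹(0.89) = 1.227. For small effect (d = 0.38): n per group = 2(z_{α/2} + z_β)²/d² = 2(1.645 + 1.227)²/0.38² = 114.2 → 115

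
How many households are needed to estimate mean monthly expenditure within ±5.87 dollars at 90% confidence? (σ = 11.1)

n = (z*σ/E)² = (1.645×11.1/5.87)² = 9.7 → n = 10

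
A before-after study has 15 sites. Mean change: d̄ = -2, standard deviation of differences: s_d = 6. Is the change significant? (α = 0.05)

t = d̄/(s_d/√n) = -2/(6/√15) = -1.291. df = 14, critical t = ±2.145. Fail to reject H₀.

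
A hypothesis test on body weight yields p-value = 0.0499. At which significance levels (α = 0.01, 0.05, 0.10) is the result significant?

p = 0.0499. Significant at: α = 0.05, 0.1.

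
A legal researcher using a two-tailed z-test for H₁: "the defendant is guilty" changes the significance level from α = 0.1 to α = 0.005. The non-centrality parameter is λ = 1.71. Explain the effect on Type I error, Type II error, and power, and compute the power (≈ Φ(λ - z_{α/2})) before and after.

Decreasing α from 0.1 to 0.005:
• Type I error rate decreases (α is the Type I rate by definition).
• Critical value moves from z_{α/2} = 1.645 to 2.807, so power = Φ(λ - z_{α/2}) goes from Φ(1.71 - 1.645) = 0.526 to Φ(1.71 - 2.807) = 0.136.
• Type II error rate β = 1 - power therefore increases (0.474 → 0.864).
Appropriate when false positives are costly — here, convicting an innocent person.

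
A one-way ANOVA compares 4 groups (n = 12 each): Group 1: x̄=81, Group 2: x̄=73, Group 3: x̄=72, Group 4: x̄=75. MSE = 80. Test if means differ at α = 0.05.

Grand mean = 75.25. SS_between = 585.0, MS_between = 195.0. F = 2.438, F_crit ≈ 2.816. Fail to reject H₀.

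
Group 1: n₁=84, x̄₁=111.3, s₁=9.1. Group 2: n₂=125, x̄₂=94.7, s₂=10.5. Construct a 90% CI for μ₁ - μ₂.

Difference = 16.6. SE = √(9.1²/84 + 10.5²/125) = 1.367. CI = (14.35, 18.85)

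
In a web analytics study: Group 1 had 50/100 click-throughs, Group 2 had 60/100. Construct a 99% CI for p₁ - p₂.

p̂₁ = 0.5, p̂₂ = 0.6. Difference = -0.1. CI = (-0.28, 0.08)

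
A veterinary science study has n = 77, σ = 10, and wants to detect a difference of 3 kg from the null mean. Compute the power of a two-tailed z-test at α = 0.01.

SE = σ/√n = 10/√77 = 1.14. Non-centrality λ = d/SE = 3/1.14 = 2.632. Power ≈ Φ(λ - z_{α/2}) = Φ(2.632 - 2.576) = Φ(0.056) = 0.523.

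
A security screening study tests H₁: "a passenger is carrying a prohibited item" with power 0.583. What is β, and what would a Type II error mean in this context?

β = 1 - power = 1 - 0.583 = 0.417. A Type II error is failing to reject H₀ when H₀ is false (false negative) — here, failing to conclude that a passenger is carrying a prohibited item when in fact it is true. Consequence: letting a prohibited item through — security breach.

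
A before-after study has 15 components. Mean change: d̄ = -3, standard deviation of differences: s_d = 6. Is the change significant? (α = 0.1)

t = d̄/(s_d/√n) = -3/(6/√15) = -1.936. df = 14, critical t = ±1.761. Reject H₀.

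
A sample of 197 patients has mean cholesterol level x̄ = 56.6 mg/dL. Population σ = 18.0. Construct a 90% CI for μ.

CI = x̄ ± z*(σ/√n) = 56.6 ± 1.645(18.0/√197) = 56.6 ± 2.11 = (54.49, 58.71)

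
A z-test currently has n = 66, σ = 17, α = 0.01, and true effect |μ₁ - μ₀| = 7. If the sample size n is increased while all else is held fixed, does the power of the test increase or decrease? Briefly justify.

Power increases: a larger n shrinks the standard error σ/√n, moving the sampling distribution under H₁ further from the critical value.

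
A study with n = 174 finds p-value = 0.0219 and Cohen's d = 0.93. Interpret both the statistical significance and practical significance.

Statistically significant (p = 0.0219 < 0.05). Cohen's d = 0.93 indicates a large effect size. Both statistical and practical significance should be considered.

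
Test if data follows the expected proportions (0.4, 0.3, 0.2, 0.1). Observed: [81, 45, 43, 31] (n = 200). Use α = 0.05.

Expected: [80.0, 60.0, 40.0, 20.0]. χ² = 10.037. df = 3, critical = 7.815. Reject H₀.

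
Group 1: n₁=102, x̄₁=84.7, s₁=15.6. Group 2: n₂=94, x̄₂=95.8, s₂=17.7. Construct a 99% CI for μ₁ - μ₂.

Difference = -11.1. SE = √(15.6²/102 + 17.7²/94) = 2.391. CI = (-17.26, -4.94)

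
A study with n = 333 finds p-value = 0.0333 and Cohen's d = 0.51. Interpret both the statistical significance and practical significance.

Statistically significant (p = 0.0333 < 0.05). Cohen's d = 0.51 indicates a medium effect size. Both statistical and practical significance should be considered.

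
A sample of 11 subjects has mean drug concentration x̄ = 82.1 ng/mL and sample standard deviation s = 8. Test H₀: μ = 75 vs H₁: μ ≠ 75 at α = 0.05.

t = (x̄ - μ₀)/(s/√n) = (82.1 - 75)/(8/√11) = 2.944. df = 10, critical t = ±2.228. Reject H₀.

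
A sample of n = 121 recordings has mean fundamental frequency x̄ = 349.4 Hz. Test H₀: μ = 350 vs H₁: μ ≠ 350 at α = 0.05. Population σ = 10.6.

z = (x̄ - μ₀)/(σ/√n) = (349.4 - 350)/(10.6/√121) = -0.623. Critical value: ±1.96. Since |-0.623| ≤ 1.96, Fail to reject H₀.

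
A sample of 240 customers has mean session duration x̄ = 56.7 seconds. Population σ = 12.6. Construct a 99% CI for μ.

CI = x̄ ± z*(σ/√n) = 56.7 ± 2.576(12.6/√240) = 56.7 ± 2.1 = (54.6, 58.8)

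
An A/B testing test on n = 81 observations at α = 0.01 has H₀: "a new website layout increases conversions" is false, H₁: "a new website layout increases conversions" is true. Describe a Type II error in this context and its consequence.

Type II error: failing to reject H₀ when it is false — concluding that a new website layout increases conversions is not supported when in fact it is. Consequence: discarding a layout that would have improved conversions — lost revenue.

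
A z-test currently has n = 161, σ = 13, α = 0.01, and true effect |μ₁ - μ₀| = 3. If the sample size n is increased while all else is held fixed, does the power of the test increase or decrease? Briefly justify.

Power increases: a larger n shrinks the standard error σ/√n, moving the sampling distribution under H₁ further from the critical value.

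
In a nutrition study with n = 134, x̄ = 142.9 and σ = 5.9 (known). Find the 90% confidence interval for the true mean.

CI = x̄ ± z*(σ/√n) = 142.9 ± 1.645(5.9/√134) = 142.9 ± 0.84 = (142.06, 143.74)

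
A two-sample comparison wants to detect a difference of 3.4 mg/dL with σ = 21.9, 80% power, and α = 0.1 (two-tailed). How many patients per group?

n per group = 2(z_α/2 + z_β)²σ²/d² = 2×(1.645 + 0.84)²×21.9²/3.4² = 512.4 → n = 513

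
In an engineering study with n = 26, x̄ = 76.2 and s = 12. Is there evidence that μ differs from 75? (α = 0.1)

t = (x̄ - μ₀)/(s/√n) = (76.2 - 75)/(12/√26) = 0.51. df = 25, critical t = ±1.708. Fail to reject H₀.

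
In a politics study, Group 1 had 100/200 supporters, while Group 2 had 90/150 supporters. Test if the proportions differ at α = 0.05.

p̂₁ = 0.5, p̂₂ = 0.6, pooled p̂ = 0.543. z = -1.858. Critical: ±1.96. Fail to reject H₀.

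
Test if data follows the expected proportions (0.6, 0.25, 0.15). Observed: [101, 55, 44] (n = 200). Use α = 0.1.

Expected: [120.0, 50.0, 30.0]. χ² = 10.042. df = 2, critical = 4.605. Reject H₀.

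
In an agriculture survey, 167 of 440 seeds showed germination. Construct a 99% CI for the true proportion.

p̂ = 0.38. CI = p̂ ± z*√(p̂(1-p̂)/n) = (0.32, 0.439)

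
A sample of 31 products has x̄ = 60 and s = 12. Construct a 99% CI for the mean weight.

CI = x̄ ± t*(s/√n) = 60 ± 2.75(12/√31) = (54.07, 65.93)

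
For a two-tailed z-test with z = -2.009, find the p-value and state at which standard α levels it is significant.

p = 2·P(Z > |-2.009|) = 2·(1 - Φ(2.009)) ≈ 0.0445. Significant at α = 0.1; Significant at α = 0.05.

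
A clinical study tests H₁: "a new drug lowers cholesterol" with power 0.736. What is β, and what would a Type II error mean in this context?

β = 1 - power = 1 - 0.736 = 0.264. A Type II error is failing to reject H₀ when H₀ is false (false negative) — here, failing to conclude that a new drug lowers cholesterol when in fact it is true. Consequence: shelving an effective drug — patients miss out on a treatment that would have helped.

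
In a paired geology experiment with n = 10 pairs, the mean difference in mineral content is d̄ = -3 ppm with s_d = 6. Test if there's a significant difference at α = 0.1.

t = d̄/(s_d/√n) = -3/(6/√10) = -1.581. df = 9, critical t = ±1.833. Fail to reject H₀.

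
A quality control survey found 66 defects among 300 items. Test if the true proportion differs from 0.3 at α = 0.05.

p̂ = 0.22, p₀ = 0.3. z = (p̂ - p₀)/√(p₀(1-p₀)/n) = -3.024. Critical: ±1.96. Reject H₀.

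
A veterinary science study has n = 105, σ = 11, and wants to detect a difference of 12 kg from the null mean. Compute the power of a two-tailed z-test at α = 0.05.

SE = σ/√n = 11/√105 = 1.073. Non-centrality λ = d/SE = 12/1.073 = 11.178. Power ≈ Φ(λ - z_{α/2}) = Φ(11.178 - 1.96) = Φ(9.218) = 1.0.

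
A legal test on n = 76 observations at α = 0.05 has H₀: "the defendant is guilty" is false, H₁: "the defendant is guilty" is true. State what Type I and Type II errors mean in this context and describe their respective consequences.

Type I (false positive): concluding that the defendant is guilty when it is not — convicting an innocent person. Type II (false negative): failing to conclude that the defendant is guilty when it is — acquitting a guilty person. Which is costlier depends on domain priorities and is a judgement call rather than a statistical fact.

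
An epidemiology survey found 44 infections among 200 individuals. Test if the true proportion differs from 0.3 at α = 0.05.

p̂ = 0.22, p₀ = 0.3. z = (p̂ - p₀)/√(p₀(1-p₀)/n) = -2.469. Critical: ±1.96. Reject H₀.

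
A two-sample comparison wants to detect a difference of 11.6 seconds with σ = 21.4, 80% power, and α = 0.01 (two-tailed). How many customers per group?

n per group = 2(z_α/2 + z_β)²σ²/d² = 2×(2.576 + 0.84)²×21.4²/11.6² = 79.4 → n = 80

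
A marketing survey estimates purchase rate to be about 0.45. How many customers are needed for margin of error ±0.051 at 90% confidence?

n = z²p(1-p)/E² = 1.645²×0.45×0.55/0.051² = 257.5 → n = 258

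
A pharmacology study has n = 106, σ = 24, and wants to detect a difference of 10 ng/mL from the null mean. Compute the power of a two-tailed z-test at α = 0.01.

SE = σ/√n = 24/√106 = 2.331. Non-centrality λ = d/SE = 10/2.331 = 4.29. Power ≈ Φ(λ - z_{α/2}) = Φ(4.29 - 2.576) = Φ(1.714) = 0.957.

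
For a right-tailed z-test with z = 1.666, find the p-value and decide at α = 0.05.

p = P(Z > 1.666) = 1 - Φ(1.666) ≈ 0.0479. Since p < 0.05, reject H₀ (significant) at α = 0.05.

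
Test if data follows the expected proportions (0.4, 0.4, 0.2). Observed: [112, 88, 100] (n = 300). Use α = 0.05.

Expected: [120.0, 120.0, 60.0]. χ² = 35.733. df = 2, critical = 5.991. Reject H₀.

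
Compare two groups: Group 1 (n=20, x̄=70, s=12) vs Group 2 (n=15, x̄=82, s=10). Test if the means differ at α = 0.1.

Pooled sp = 11.2. t = -3.138, df = 33. Critical t = ±1.692. Reject H₀.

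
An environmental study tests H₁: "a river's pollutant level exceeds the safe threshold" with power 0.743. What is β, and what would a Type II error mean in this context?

β = 1 - power = 1 - 0.743 = 0.257. A Type II error is failing to reject H₀ when H₀ is false (false negative) — here, failing to conclude that a river's pollutant level exceeds the safe threshold when in fact it is true. Consequence: allowing unsafe pollution to continue.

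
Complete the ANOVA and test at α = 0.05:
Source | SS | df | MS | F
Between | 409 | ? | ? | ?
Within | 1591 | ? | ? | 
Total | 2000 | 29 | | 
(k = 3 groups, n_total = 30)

df_between = 2, df_within = 27. MS_between = 204.5, MS_within = 58.93. F = 3.47, F_crit ≈ 3.354. Reject H₀.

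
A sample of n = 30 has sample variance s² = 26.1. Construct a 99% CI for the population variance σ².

df = 29. χ²_{0.005} = 52.336, χ²_{0.995} = 13.121. CI for σ² = ((n-1)s²/χ²_{α/2}, (n-1)s²/χ²_{1-α/2}) = (29·26.1/52.336, 29·26.1/13.121) = (14.46, 57.69)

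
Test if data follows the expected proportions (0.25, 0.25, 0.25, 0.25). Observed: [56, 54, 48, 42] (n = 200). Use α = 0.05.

Expected: [50.0, 50.0, 50.0, 50.0]. χ² = 2.4. df = 3, critical = 7.815. Fail to reject H₀.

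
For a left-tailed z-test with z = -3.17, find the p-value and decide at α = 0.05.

p = P(Z < -3.17) = Φ(-3.17) ≈ 0.0008. Since p < 0.05, reject H₀ (significant) at α = 0.05.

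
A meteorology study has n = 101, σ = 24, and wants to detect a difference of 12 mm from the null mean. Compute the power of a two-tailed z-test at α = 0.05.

SE = σ/√n = 24/√101 = 2.388. Non-centrality λ = d/SE = 12/2.388 = 5.025. Power ≈ Φ(λ - z_{α/2}) = Φ(5.025 - 1.96) = Φ(3.065) = 0.999.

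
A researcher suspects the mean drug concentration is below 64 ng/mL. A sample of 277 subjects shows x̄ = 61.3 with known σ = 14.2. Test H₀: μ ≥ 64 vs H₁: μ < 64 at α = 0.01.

z = -3.165. Critical value: -2.33. Reject H₀.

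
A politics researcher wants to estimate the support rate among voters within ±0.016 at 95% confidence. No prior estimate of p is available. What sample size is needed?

Conservative approach: use p = 0.5 (maximizes p(1-p) = 0.25). n = z²(0.25)/E² = 1.96²×0.25/0.016² = 3751.6 → n = 3752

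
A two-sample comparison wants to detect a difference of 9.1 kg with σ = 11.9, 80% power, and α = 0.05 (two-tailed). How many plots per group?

n per group = 2(z_α/2 + z_β)²σ²/d² = 2×(1.96 + 0.84)²×11.9²/9.1² = 26.8 → n = 27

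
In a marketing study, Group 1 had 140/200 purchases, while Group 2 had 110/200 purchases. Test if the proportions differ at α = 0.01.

p̂₁ = 0.7, p̂₂ = 0.55, pooled p̂ = 0.625. z = 3.098. Critical: ±2.576. Reject H₀.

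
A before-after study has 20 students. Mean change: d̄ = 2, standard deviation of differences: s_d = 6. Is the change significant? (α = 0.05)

t = d̄/(s_d/√n) = 2/(6/√20) = 1.491. df = 19, critical t = ±2.093. Fail to reject H₀.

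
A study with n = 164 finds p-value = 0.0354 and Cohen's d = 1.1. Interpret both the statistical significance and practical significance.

Statistically significant (p = 0.0354 < 0.05). Cohen's d = 1.1 indicates a large effect size. Both statistical and practical significance should be considered.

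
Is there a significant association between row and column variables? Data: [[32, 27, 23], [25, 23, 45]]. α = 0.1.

χ² = 7.636. df = 2, critical = 4.605. Reject H₀. Variables are dependent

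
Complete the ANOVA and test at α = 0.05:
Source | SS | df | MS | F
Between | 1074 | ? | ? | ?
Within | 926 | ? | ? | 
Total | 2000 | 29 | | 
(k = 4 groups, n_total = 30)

df_between = 3, df_within = 26. MS_between = 358.0, MS_within = 35.62. F = 10.052, F_crit ≈ 2.975. Reject H₀.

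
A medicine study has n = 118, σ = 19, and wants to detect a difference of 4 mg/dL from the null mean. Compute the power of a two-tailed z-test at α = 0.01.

SE = σ/√n = 19/√118 = 1.749. Non-centrality λ = d/SE = 4/1.749 = 2.287. Power ≈ Φ(λ - z_{α/2}) = Φ(2.287 - 2.576) = Φ(-0.289) = 0.386.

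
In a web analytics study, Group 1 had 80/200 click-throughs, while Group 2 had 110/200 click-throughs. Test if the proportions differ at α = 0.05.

p̂₁ = 0.4, p̂₂ = 0.55, pooled p̂ = 0.475. z = -3.004. Critical: ±1.96. Reject H₀.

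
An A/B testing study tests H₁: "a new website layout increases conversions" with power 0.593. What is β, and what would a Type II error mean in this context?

β = 1 - power = 1 - 0.593 = 0.407. A Type II error is failing to reject H₀ when H₀ is false (false negative) — here, failing to conclude that a new website layout increases conversions when in fact it is true. Consequence: discarding a layout that would have improved conversions — lost revenue.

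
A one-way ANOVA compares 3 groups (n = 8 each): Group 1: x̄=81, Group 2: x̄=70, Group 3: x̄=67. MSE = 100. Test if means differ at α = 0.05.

Grand mean = 72.67. SS_between = 869.33, MS_between = 434.67. F = 4.347, F_crit ≈ 3.467. Reject H₀.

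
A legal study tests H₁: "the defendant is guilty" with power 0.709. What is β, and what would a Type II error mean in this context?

β = 1 - power = 1 - 0.709 = 0.291. A Type II error is failing to reject H₀ when H₀ is false (false negative) — here, failing to conclude that the defendant is guilty when in fact it is true. Consequence: acquitting a guilty person.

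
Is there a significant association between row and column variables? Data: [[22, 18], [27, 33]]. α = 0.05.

χ² = 0.96. df = 1, critical = 3.841. Fail to reject H₀. No evidence of dependence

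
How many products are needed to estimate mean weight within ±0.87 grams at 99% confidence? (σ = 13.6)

n = (z*σ/E)² = (2.576×13.6/0.87)² = 1621.6 → n = 1622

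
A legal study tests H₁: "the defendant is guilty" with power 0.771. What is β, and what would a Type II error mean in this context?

β = 1 - power = 1 - 0.771 = 0.229. A Type II error is failing to reject H₀ when H₀ is false (false negative) — here, failing to conclude that the defendant is guilty when in fact it is true. Consequence: acquitting a guilty person.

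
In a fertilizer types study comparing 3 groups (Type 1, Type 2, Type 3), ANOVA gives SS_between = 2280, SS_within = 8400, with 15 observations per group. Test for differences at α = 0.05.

df_between = 2, df_within = 42. F = MS_between/MS_within = 1140.0/200.0 = 5.7. F_crit ≈ 3.22. Reject H₀. At least one mean differs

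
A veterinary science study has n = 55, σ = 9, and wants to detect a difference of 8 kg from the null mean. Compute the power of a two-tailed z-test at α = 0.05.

SE = σ/√n = 9/√55 = 1.214. Non-centrality λ = d/SE = 8/1.214 = 6.592. Power ≈ Φ(λ - z_{α/2}) = Φ(6.592 - 1.96) = Φ(4.632) = 1.0.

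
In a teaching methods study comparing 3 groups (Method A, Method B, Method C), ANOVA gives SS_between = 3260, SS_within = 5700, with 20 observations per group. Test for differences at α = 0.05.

df_between = 2, df_within = 57. F = MS_between/MS_within = 1630.0/100.0 = 16.3. F_crit ≈ 3.159. Reject H₀. At least one mean differs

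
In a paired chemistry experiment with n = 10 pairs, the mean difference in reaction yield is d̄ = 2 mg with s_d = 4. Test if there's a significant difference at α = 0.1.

t = d̄/(s_d/√n) = 2/(4/√10) = 1.581. df = 9, critical t = ±1.833. Fail to reject H₀.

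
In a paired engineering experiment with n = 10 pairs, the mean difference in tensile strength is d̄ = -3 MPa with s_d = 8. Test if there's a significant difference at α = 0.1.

t = d̄/(s_d/√n) = -3/(8/√10) = -1.186. df = 9, critical t = ±1.833. Fail to reject H₀.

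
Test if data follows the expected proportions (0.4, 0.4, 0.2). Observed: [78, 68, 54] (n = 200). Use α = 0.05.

Expected: [80.0, 80.0, 40.0]. χ² = 6.75. df = 2, critical = 5.991. Reject H₀.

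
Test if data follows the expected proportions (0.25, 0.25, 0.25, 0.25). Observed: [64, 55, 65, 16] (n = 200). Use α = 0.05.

Expected: [50.0, 50.0, 50.0, 50.0]. χ² = 32.04. df = 3, critical = 7.815. Reject H₀.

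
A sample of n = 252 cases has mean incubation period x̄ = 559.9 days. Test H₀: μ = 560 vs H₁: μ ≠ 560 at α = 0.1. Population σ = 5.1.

z = (x̄ - μ₀)/(σ/√n) = (559.9 - 560)/(5.1/√252) = -0.311. Critical value: ±1.645. Since |-0.311| ≤ 1.645, Fail to reject H₀.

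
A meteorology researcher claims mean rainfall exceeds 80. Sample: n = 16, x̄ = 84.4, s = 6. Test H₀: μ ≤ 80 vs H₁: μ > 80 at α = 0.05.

t = (84.4 - 80)/(6/√16) = 2.933, df = 15. Critical t = 1.753. Reject H₀.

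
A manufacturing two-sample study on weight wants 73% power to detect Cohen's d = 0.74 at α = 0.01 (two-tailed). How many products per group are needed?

z_{α/2} = 2.576, z_β = Φ⁻¹(0.73) = 0.613. For medium effect (d = 0.74): n per group = 2(z_{α/2} + z_β)²/d² = 2(2.576 + 0.613)²/0.74² = 37.1 → 38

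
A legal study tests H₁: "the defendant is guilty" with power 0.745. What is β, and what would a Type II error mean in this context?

β = 1 - power = 1 - 0.745 = 0.255. A Type II error is failing to reject H₀ when H₀ is false (false negative) — here, failing to conclude that the defendant is guilty when in fact it is true. Consequence: acquitting a guilty person.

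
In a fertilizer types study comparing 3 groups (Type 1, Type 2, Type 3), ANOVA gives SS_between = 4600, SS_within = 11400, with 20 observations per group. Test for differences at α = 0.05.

df_between = 2, df_within = 57. F = MS_between/MS_within = 2300.0/200.0 = 11.5. F_crit ≈ 3.159. Reject H₀. At least one mean differs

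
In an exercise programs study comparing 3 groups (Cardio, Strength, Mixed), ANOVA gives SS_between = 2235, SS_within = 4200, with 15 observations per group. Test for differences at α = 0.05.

df_between = 2, df_within = 42. F = MS_between/MS_within = 1117.5/100.0 = 11.175. F_crit ≈ 3.22. Reject H₀. At least one mean differs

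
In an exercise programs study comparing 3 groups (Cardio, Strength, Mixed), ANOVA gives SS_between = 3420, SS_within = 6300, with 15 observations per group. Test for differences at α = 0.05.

df_between = 2, df_within = 42. F = MS_between/MS_within = 1710.0/150.0 = 11.4. F_crit ≈ 3.22. Reject H₀. At least one mean differs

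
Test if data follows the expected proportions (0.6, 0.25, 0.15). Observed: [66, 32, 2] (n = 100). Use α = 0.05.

Expected: [60.0, 25.0, 15.0]. χ² = 13.827. df = 2, critical = 5.991. Reject H₀.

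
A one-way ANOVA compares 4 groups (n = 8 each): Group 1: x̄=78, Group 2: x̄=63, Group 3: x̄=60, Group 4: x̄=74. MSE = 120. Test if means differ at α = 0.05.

Grand mean = 68.75. SS_between = 1782.0, MS_between = 594.0. F = 4.95, F_crit ≈ 2.947. Reject H₀.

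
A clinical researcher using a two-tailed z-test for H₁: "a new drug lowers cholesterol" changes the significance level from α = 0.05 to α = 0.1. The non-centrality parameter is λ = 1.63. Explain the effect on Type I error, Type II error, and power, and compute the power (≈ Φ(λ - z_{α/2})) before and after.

Increasing α from 0.05 to 0.1:
• Type I error rate increases (α is the Type I rate by definition).
• Critical value moves from z_{α/2} = 1.96 to 1.645, so power = Φ(λ - z_{α/2}) goes from Φ(1.63 - 1.96) = 0.371 to Φ(1.63 - 1.645) = 0.494.
• Type II error rate β = 1 - power therefore decreases (0.629 → 0.506).
Appropriate when false negatives are costly — here, shelving an effective drug — patients miss out on a treatment that would have helped.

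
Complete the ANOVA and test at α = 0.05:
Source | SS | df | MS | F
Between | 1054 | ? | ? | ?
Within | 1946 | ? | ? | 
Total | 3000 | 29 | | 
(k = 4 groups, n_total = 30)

df_between = 3, df_within = 26. MS_between = 351.33, MS_within = 74.85. F = 4.694, F_crit ≈ 2.975. Reject H₀.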